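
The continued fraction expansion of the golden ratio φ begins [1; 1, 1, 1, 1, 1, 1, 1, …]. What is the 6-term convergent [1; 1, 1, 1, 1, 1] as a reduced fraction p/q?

13/8

a_0 = 1: 1/1
a_1 = 1: 2/1
a_2 = 1: 3/2
a_3 = 1: 5/3
a_4 = 1: 8/5
a_5 = 1: 13/8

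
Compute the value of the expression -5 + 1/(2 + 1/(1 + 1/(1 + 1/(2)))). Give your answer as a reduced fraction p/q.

-60/13

Collapse the nested fraction from the inside out:
Start with 2.
1 + 1/(2/1) = 1 + 1/2 = 3/2
1 + 1/(3/2) = 1 + 2/3 = 5/3
2 + 1/(5/3) = 2 + 3/5 = 13/5
-5 + 1/(13/5) = -5 + 5/13 = -60/13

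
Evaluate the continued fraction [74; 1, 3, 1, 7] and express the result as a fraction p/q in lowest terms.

2917/39

Use the convergent recurrence hₖ = aₖ·hₖ₋₁ + hₖ₋₂ (and likewise for the denominators kₖ):
a_0 = 74: 74/1
a_1 = 1: 75/1
a_2 = 3: 299/4
a_3 = 1: 374/5
a_4 = 7: 2917/39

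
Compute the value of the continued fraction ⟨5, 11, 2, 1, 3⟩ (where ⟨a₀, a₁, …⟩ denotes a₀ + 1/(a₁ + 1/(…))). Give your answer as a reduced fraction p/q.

a_0 = 5: 5/1
a_1 = 11: 56/11
a_2 = 2: 117/23
a_3 = 1: 173/34
a_4 = 3: 636/125

636/125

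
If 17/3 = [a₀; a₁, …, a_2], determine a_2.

2

17 ÷ 3 → quotient 5, remainder 2
3 ÷ 2 → quotient 1, remainder 1
2 ÷ 1 → quotient 2, remainder 0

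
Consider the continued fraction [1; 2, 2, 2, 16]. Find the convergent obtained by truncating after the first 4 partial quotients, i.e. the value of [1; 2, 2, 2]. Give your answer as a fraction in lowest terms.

Start with 2.
2 + 1/(2/1) = 2 + 1/2 = 5/2
2 + 1/(5/2) = 2 + 2/5 = 12/5
1 + 1/(12/5) = 1 + 5/12 = 17/12

17/12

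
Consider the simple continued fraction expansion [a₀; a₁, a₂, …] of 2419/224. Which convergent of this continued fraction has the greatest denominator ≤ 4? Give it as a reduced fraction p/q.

43/4

a_0 = 10: 10/1  (≤ bound)
a_1 = 1: 11/1  (≤ bound)
a_2 = 3: 43/4  (≤ bound)
a_3 = 1: 54/5  (> 4, stop)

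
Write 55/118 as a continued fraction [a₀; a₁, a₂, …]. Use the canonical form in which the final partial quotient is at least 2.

⌊55/118⌋ = 0, remainder 55
⌊118/55⌋ = 2, remainder 8
⌊55/8⌋ = 6, remainder 7
⌊8/7⌋ = 1, remainder 1
⌊7/1⌋ = 7, remainder 0

[0; 2, 6, 1, 7]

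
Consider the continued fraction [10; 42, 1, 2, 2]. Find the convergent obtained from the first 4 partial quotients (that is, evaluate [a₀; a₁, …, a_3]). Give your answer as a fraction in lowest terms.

1283/128

Collapse the nested fraction from the inside out:
Start with 2.
1 + 1/(2/1) = 1 + 1/2 = 3/2
42 + 1/(3/2) = 42 + 2/3 = 128/3
10 + 1/(128/3) = 10 + 3/128 = 1283/128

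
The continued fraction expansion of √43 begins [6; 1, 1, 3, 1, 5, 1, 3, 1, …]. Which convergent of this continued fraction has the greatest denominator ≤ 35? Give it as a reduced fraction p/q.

a_0 = 6: 6/1  (≤ bound)
a_1 = 1: 7/1  (≤ bound)
a_2 = 1: 13/2  (≤ bound)
a_3 = 3: 46/7  (≤ bound)
a_4 = 1: 59/9  (≤ bound)
a_5 = 5: 341/52  (> 35, stop)

59/9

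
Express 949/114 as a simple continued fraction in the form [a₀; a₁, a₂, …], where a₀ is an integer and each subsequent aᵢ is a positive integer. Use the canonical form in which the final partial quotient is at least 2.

Run the Euclidean algorithm, recording each quotient:
949 = 8·114 + 37, so a_0 = 8
114 = 3·37 + 3, so a_1 = 3
37 = 12·3 + 1, so a_2 = 12
3 = 3·1 + 0, so a_3 = 3

[8; 3, 12, 3]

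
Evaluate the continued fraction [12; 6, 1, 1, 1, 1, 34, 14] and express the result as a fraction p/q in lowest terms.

194679/16021

a_0 = 12: 12/1
a_1 = 6: 73/6
a_2 = 1: 85/7
a_3 = 1: 158/13
a_4 = 1: 243/20
a_5 = 1: 401/33
a_6 = 34: 13877/1142
a_7 = 14: 194679/16021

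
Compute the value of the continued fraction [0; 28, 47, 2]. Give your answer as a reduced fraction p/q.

95/2662

Use the convergent recurrence hₖ = aₖ·hₖ₋₁ + hₖ₋₂ (and likewise for the denominators kₖ):
a_0 = 0: 0/1
a_1 = 28: 1/28
a_2 = 47: 47/1317
a_3 = 2: 95/2662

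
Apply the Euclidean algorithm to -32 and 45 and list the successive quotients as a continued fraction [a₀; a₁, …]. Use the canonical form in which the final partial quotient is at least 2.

[-1; 3, 2, 6]

⌊-32/45⌋ = -1, remainder 13
⌊45/13⌋ = 3, remainder 6
⌊13/6⌋ = 2, remainder 1
⌊6/1⌋ = 6, remainder 0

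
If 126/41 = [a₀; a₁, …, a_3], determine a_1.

Repeatedly divide and take the remainder:
126 ÷ 41 → quotient 3, remainder 3
41 ÷ 3 → quotient 13, remainder 2

13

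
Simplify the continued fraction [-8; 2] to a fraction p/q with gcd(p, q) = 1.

Work from the innermost term outward:
Start with 2.
-8 + 1/(2/1) = -8 + 1/2 = -15/2

-15/2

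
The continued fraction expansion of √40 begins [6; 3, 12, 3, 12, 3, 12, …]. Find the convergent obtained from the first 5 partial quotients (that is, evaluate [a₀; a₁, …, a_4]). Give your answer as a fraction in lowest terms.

8886/1405

Start with 12.
3 + 1/(12/1) = 3 + 1/12 = 37/12
12 + 1/(37/12) = 12 + 12/37 = 456/37
3 + 1/(456/37) = 3 + 37/456 = 1405/456
6 + 1/(1405/456) = 6 + 456/1405 = 8886/1405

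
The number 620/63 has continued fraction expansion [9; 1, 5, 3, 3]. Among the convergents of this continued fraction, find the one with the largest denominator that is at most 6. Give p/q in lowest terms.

List convergents until the denominator exceeds the bound:
a_0 = 9: 9/1  (≤ bound)
a_1 = 1: 10/1  (≤ bound)
a_2 = 5: 59/6  (≤ bound)
a_3 = 3: 187/19  (> 6, stop)

59/6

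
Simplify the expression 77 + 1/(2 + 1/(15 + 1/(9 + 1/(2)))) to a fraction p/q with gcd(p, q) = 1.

a_0 = 77: 77/1
a_1 = 2: 155/2
a_2 = 15: 2402/31
a_3 = 9: 21773/281
a_4 = 2: 45948/593

45948/593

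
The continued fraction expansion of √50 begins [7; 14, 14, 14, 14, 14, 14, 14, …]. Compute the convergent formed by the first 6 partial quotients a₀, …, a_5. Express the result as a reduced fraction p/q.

3880899/548842

Use the convergent recurrence hₖ = aₖ·hₖ₋₁ + hₖ₋₂ (and likewise for the denominators kₖ):
a_0 = 7: 7/1
a_1 = 14: 99/14
a_2 = 14: 1393/197
a_3 = 14: 19601/2772
a_4 = 14: 275807/39005
a_5 = 14: 3880899/548842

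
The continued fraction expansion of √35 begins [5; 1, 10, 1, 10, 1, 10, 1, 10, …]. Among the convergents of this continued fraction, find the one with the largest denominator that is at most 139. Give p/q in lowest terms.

a_0 = 5: 5/1  (≤ bound)
a_1 = 1: 6/1  (≤ bound)
a_2 = 10: 65/11  (≤ bound)
a_3 = 1: 71/12  (≤ bound)
a_4 = 10: 775/131  (≤ bound)
a_5 = 1: 846/143  (> 139, stop)

775/131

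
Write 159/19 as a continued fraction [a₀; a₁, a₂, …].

159 ÷ 19 → quotient 8, remainder 7
19 ÷ 7 → quotient 2, remainder 5
7 ÷ 5 → quotient 1, remainder 2
5 ÷ 2 → quotient 2, remainder 1
2 ÷ 1 → quotient 2, remainder 0

[8; 2, 1, 2, 2]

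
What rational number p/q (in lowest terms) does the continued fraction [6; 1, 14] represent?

Starting at the tail and folding back:
Start with 14.
1 + 1/(14/1) = 1 + 1/14 = 15/14
6 + 1/(15/14) = 6 + 14/15 = 104/15

104/15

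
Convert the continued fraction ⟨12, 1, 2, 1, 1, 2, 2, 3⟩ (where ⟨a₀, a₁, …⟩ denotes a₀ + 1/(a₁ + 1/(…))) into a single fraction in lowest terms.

1870/147

Start with 3.
2 + 1/(3/1) = 2 + 1/3 = 7/3
2 + 1/(7/3) = 2 + 3/7 = 17/7
1 + 1/(17/7) = 1 + 7/17 = 24/17
1 + 1/(24/17) = 1 + 17/24 = 41/24
2 + 1/(41/24) = 2 + 24/41 = 106/41
1 + 1/(106/41) = 1 + 41/106 = 147/106
12 + 1/(147/106) = 12 + 106/147 = 1870/147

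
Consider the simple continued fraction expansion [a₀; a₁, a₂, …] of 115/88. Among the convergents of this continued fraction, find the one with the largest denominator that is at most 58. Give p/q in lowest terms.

List convergents until the denominator exceeds the bound:
a_0 = 1: 1/1  (≤ bound)
a_1 = 3: 4/3  (≤ bound)
a_2 = 3: 13/10  (≤ bound)
a_3 = 1: 17/13  (≤ bound)
a_4 = 6: 115/88  (> 58, stop)

17/13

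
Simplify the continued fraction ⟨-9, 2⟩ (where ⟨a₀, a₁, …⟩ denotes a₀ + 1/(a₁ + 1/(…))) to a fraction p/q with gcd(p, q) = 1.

Build up convergents one term at a time:
a_0 = -9: -9/1
a_1 = 2: -17/2

-17/2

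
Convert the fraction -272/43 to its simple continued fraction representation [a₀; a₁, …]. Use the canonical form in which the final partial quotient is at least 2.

Apply division with remainder until the remainder is 0:
-272 = -7·43 + 29, so a_0 = -7
43 = 1·29 + 14, so a_1 = 1
29 = 2·14 + 1, so a_2 = 2
14 = 14·1 + 0, so a_3 = 14

[-7; 1, 2, 14]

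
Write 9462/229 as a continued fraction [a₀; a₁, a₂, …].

[41; 3, 7, 3, 3]

Run the Euclidean algorithm, recording each quotient:
9462 = 41·229 + 73, so a_0 = 41
229 = 3·73 + 10, so a_1 = 3
73 = 7·10 + 3, so a_2 = 7
10 = 3·3 + 1, so a_3 = 3
3 = 3·1 + 0, so a_4 = 3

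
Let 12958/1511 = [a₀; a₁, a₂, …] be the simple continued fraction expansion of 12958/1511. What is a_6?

1

Repeatedly divide and take the remainder:
⌊12958/1511⌋ = 8, remainder 870
⌊1511/870⌋ = 1, remainder 641
⌊870/641⌋ = 1, remainder 229
⌊641/229⌋ = 2, remainder 183
⌊229/183⌋ = 1, remainder 46
⌊183/46⌋ = 3, remainder 45
⌊46/45⌋ = 1, remainder 1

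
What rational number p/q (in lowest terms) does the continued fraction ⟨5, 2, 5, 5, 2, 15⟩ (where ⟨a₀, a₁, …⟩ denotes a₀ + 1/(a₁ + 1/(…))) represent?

a_0 = 5: 5/1
a_1 = 2: 11/2
a_2 = 5: 60/11
a_3 = 5: 311/57
a_4 = 2: 682/125
a_5 = 15: 10541/1932

10541/1932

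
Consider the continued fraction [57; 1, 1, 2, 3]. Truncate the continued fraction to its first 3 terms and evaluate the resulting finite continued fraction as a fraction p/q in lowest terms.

115/2

Start with 1.
1 + 1/(1/1) = 1 + 1/1 = 2/1
57 + 1/(2/1) = 57 + 1/2 = 115/2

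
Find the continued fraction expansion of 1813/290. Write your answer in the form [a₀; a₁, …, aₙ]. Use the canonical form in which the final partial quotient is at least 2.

[6; 3, 1, 35, 2]

Run the Euclidean algorithm, recording each quotient:
⌊1813/290⌋ = 6, remainder 73
⌊290/73⌋ = 3, remainder 71
⌊73/71⌋ = 1, remainder 2
⌊71/2⌋ = 35, remainder 1
⌊2/1⌋ = 2, remainder 0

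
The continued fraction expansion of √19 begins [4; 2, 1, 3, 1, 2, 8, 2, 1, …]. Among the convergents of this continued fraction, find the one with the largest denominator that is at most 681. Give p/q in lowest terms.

1421/326

a_0 = 4: 4/1  (≤ bound)
a_1 = 2: 9/2  (≤ bound)
a_2 = 1: 13/3  (≤ bound)
a_3 = 3: 48/11  (≤ bound)
a_4 = 1: 61/14  (≤ bound)
a_5 = 2: 170/39  (≤ bound)
a_6 = 8: 1421/326  (≤ bound)
a_7 = 2: 3012/691  (> 681, stop)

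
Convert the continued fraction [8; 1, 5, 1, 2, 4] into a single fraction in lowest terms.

Use the convergent recurrence hₖ = aₖ·hₖ₋₁ + hₖ₋₂ (and likewise for the denominators kₖ):
a_0 = 8: 8/1
a_1 = 1: 9/1
a_2 = 5: 53/6
a_3 = 1: 62/7
a_4 = 2: 177/20
a_5 = 4: 770/87

770/87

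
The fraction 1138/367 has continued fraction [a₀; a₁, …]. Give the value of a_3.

11

⌊1138/367⌋ = 3, remainder 37
⌊367/37⌋ = 9, remainder 34
⌊37/34⌋ = 1, remainder 3
⌊34/3⌋ = 11, remainder 1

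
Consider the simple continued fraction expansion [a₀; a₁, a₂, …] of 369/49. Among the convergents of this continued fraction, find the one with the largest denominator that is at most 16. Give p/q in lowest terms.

List convergents until the denominator exceeds the bound:
a_0 = 7: 7/1  (≤ bound)
a_1 = 1: 8/1  (≤ bound)
a_2 = 1: 15/2  (≤ bound)
a_3 = 7: 113/15  (≤ bound)
a_4 = 1: 128/17  (> 16, stop)

113/15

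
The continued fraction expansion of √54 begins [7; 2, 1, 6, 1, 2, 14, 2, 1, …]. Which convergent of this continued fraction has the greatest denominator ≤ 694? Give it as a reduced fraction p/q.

485/66

a_0 = 7: 7/1  (≤ bound)
a_1 = 2: 15/2  (≤ bound)
a_2 = 1: 22/3  (≤ bound)
a_3 = 6: 147/20  (≤ bound)
a_4 = 1: 169/23  (≤ bound)
a_5 = 2: 485/66  (≤ bound)
a_6 = 14: 6959/947  (> 694, stop)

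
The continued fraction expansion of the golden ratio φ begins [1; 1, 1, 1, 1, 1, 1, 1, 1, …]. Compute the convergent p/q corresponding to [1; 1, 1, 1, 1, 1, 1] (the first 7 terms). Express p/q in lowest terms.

a_0 = 1: 1/1
a_1 = 1: 2/1
a_2 = 1: 3/2
a_3 = 1: 5/3
a_4 = 1: 8/5
a_5 = 1: 13/8
a_6 = 1: 21/13

21/13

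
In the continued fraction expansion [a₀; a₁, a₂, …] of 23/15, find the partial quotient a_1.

1

⌊23/15⌋ = 1, remainder 8
⌊15/8⌋ = 1, remainder 7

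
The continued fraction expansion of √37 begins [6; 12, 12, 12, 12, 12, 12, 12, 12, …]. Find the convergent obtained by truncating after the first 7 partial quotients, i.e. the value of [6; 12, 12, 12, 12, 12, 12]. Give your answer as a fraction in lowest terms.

18798954/3090529

Start with 12.
12 + 1/(12/1) = 12 + 1/12 = 145/12
12 + 1/(145/12) = 12 + 12/145 = 1752/145
12 + 1/(1752/145) = 12 + 145/1752 = 21169/1752
12 + 1/(21169/1752) = 12 + 1752/21169 = 255780/21169
12 + 1/(255780/21169) = 12 + 21169/255780 = 3090529/255780
6 + 1/(3090529/255780) = 6 + 255780/3090529 = 18798954/3090529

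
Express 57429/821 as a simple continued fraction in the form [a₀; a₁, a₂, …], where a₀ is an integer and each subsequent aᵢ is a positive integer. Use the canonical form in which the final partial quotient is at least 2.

[69; 1, 19, 41]

⌊57429/821⌋ = 69, remainder 780
⌊821/780⌋ = 1, remainder 41
⌊780/41⌋ = 19, remainder 1
⌊41/1⌋ = 41, remainder 0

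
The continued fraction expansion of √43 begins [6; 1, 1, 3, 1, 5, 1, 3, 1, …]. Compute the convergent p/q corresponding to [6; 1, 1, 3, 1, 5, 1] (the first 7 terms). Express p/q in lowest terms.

400/61

Start with 1.
5 + 1/(1/1) = 5 + 1/1 = 6/1
1 + 1/(6/1) = 1 + 1/6 = 7/6
3 + 1/(7/6) = 3 + 6/7 = 27/7
1 + 1/(27/7) = 1 + 7/27 = 34/27
1 + 1/(34/27) = 1 + 27/34 = 61/34
6 + 1/(61/34) = 6 + 34/61 = 400/61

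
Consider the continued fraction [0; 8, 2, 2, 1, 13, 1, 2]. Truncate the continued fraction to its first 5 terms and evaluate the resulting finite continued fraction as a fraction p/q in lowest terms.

a_0 = 0: 0/1
a_1 = 8: 1/8
a_2 = 2: 2/17
a_3 = 2: 5/42
a_4 = 1: 7/59

7/59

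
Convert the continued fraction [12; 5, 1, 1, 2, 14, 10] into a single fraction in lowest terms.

49421/4058

Collapse the nested fraction from the inside out:
Start with 10.
14 + 1/(10/1) = 14 + 1/10 = 141/10
2 + 1/(141/10) = 2 + 10/141 = 292/141
1 + 1/(292/141) = 1 + 141/292 = 433/292
1 + 1/(433/292) = 1 + 292/433 = 725/433
5 + 1/(725/433) = 5 + 433/725 = 4058/725
12 + 1/(4058/725) = 12 + 725/4058 = 49421/4058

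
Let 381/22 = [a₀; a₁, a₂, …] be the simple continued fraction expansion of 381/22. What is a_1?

⌊381/22⌋ = 17, remainder 7
⌊22/7⌋ = 3, remainder 1

3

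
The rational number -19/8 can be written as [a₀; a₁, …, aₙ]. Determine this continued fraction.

Apply division with remainder until the remainder is 0:
-19 ÷ 8 → quotient -3, remainder 5
8 ÷ 5 → quotient 1, remainder 3
5 ÷ 3 → quotient 1, remainder 2
3 ÷ 2 → quotient 1, remainder 1
2 ÷ 1 → quotient 2, remainder 0

[-3; 1, 1, 1, 2]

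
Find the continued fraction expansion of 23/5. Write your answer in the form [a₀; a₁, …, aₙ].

[4; 1, 1, 2]

Repeatedly divide and take the remainder:
⌊23/5⌋ = 4, remainder 3
⌊5/3⌋ = 1, remainder 2
⌊3/2⌋ = 1, remainder 1
⌊2/1⌋ = 2, remainder 0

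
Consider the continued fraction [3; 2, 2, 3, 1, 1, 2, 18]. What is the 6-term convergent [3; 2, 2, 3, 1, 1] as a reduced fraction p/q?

a_0 = 3: 3/1
a_1 = 2: 7/2
a_2 = 2: 17/5
a_3 = 3: 58/17
a_4 = 1: 75/22
a_5 = 1: 133/39

133/39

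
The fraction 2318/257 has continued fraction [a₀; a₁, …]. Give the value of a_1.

2318 = 9·257 + 5, so a_0 = 9
257 = 51·5 + 2, so a_1 = 51

51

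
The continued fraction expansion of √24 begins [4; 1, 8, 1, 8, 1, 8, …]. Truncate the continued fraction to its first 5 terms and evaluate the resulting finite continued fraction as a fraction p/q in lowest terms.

436/89

a_0 = 4: 4/1
a_1 = 1: 5/1
a_2 = 8: 44/9
a_3 = 1: 49/10
a_4 = 8: 436/89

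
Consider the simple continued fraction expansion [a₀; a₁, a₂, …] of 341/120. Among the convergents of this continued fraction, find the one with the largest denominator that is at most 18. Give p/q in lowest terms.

17/6

List convergents until the denominator exceeds the bound:
a_0 = 2: 2/1  (≤ bound)
a_1 = 1: 3/1  (≤ bound)
a_2 = 5: 17/6  (≤ bound)
a_3 = 3: 54/19  (> 18, stop)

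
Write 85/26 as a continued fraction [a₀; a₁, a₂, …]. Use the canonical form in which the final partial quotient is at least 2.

Repeatedly divide and take the remainder:
⌊85/26⌋ = 3, remainder 7
⌊26/7⌋ = 3, remainder 5
⌊7/5⌋ = 1, remainder 2
⌊5/2⌋ = 2, remainder 1
⌊2/1⌋ = 2, remainder 0

[3; 3, 1, 2, 2]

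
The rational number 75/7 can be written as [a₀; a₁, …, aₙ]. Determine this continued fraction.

[10; 1, 2, 2]

75 ÷ 7 → quotient 10, remainder 5
7 ÷ 5 → quotient 1, remainder 2
5 ÷ 2 → quotient 2, remainder 1
2 ÷ 1 → quotient 2, remainder 0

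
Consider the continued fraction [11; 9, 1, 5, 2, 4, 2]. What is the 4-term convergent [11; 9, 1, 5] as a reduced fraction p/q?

Work from the innermost term outward:
Start with 5.
1 + 1/(5/1) = 1 + 1/5 = 6/5
9 + 1/(6/5) = 9 + 5/6 = 59/6
11 + 1/(59/6) = 11 + 6/59 = 655/59

655/59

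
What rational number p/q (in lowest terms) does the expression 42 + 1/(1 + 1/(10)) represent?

472/11

Work from the innermost term outward:
Start with 10.
1 + 1/(10/1) = 1 + 1/10 = 11/10
42 + 1/(11/10) = 42 + 10/11 = 472/11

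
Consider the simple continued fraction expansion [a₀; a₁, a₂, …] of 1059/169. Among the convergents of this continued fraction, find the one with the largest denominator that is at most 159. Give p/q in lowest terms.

94/15

a_0 = 6: 6/1  (≤ bound)
a_1 = 3: 19/3  (≤ bound)
a_2 = 1: 25/4  (≤ bound)
a_3 = 3: 94/15  (≤ bound)
a_4 = 11: 1059/169  (> 159, stop)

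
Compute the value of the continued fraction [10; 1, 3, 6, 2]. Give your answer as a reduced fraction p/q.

a_0 = 10: 10/1
a_1 = 1: 11/1
a_2 = 3: 43/4
a_3 = 6: 269/25
a_4 = 2: 581/54

581/54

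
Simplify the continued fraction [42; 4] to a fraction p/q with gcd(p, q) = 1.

169/4

a_0 = 42: 42/1
a_1 = 4: 169/4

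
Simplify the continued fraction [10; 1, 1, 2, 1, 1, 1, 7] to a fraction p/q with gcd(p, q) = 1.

1534/145

Work from the innermost term outward:
Start with 7.
1 + 1/(7/1) = 1 + 1/7 = 8/7
1 + 1/(8/7) = 1 + 7/8 = 15/8
1 + 1/(15/8) = 1 + 8/15 = 23/15
2 + 1/(23/15) = 2 + 15/23 = 61/23
1 + 1/(61/23) = 1 + 23/61 = 84/61
1 + 1/(84/61) = 1 + 61/84 = 145/84
10 + 1/(145/84) = 10 + 84/145 = 1534/145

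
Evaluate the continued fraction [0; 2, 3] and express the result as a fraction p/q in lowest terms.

Starting at the tail and folding back:
Start with 3.
2 + 1/(3/1) = 2 + 1/3 = 7/3
0 + 1/(7/3) = 0 + 3/7 = 3/7

3/7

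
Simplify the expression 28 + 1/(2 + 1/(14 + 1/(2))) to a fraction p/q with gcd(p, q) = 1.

1709/60

Build up convergents one term at a time:
a_0 = 28: 28/1
a_1 = 2: 57/2
a_2 = 14: 826/29
a_3 = 2: 1709/60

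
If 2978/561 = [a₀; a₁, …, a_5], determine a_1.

3

2978 = 5·561 + 173, so a_0 = 5
561 = 3·173 + 42, so a_1 = 3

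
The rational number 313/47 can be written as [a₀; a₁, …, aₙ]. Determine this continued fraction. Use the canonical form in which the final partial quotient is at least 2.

313 ÷ 47 → quotient 6, remainder 31
47 ÷ 31 → quotient 1, remainder 16
31 ÷ 16 → quotient 1, remainder 15
16 ÷ 15 → quotient 1, remainder 1
15 ÷ 1 → quotient 15, remainder 0

[6; 1, 1, 1, 15]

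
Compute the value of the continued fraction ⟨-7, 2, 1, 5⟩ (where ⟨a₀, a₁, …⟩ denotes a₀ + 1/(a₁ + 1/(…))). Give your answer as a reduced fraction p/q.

Collapse the nested fraction from the inside out:
Start with 5.
1 + 1/(5/1) = 1 + 1/5 = 6/5
2 + 1/(6/5) = 2 + 5/6 = 17/6
-7 + 1/(17/6) = -7 + 6/17 = -113/17

-113/17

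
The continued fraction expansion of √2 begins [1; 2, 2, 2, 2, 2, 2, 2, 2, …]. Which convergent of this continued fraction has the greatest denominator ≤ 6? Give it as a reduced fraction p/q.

7/5

a_0 = 1: 1/1  (≤ bound)
a_1 = 2: 3/2  (≤ bound)
a_2 = 2: 7/5  (≤ bound)
a_3 = 2: 17/12  (> 6, stop)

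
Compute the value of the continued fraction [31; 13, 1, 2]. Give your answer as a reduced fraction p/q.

1274/41

a_0 = 31: 31/1
a_1 = 13: 404/13
a_2 = 1: 435/14
a_3 = 2: 1274/41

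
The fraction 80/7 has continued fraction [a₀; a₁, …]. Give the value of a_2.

3

80 ÷ 7 → quotient 11, remainder 3
7 ÷ 3 → quotient 2, remainder 1
3 ÷ 1 → quotient 3, remainder 0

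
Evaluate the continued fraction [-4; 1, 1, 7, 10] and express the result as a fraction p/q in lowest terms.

Build up convergents one term at a time:
a_0 = -4: -4/1
a_1 = 1: -3/1
a_2 = 1: -7/2
a_3 = 7: -52/15
a_4 = 10: -527/152

-527/152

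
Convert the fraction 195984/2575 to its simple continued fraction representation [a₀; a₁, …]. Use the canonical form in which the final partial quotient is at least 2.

[76; 9, 14, 1, 18]

⌊195984/2575⌋ = 76, remainder 284
⌊2575/284⌋ = 9, remainder 19
⌊284/19⌋ = 14, remainder 18
⌊19/18⌋ = 1, remainder 1
⌊18/1⌋ = 18, remainder 0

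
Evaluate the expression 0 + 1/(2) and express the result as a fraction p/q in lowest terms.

1/2

Start with 2.
0 + 1/(2/1) = 0 + 1/2 = 1/2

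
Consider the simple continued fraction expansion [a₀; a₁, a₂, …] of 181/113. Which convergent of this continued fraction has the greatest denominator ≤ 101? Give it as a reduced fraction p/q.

List convergents until the denominator exceeds the bound:
a_0 = 1: 1/1  (≤ bound)
a_1 = 1: 2/1  (≤ bound)
a_2 = 1: 3/2  (≤ bound)
a_3 = 1: 5/3  (≤ bound)
a_4 = 1: 8/5  (≤ bound)
a_5 = 22: 181/113  (> 101, stop)

8/5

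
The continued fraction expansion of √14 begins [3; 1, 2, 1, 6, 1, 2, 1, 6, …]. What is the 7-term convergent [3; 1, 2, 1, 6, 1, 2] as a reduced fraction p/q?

a_0 = 3: 3/1
a_1 = 1: 4/1
a_2 = 2: 11/3
a_3 = 1: 15/4
a_4 = 6: 101/27
a_5 = 1: 116/31
a_6 = 2: 333/89

333/89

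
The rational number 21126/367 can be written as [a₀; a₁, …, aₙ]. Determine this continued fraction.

[57; 1, 1, 3, 2, 2, 9]

Run the Euclidean algorithm, recording each quotient:
⌊21126/367⌋ = 57, remainder 207
⌊367/207⌋ = 1, remainder 160
⌊207/160⌋ = 1, remainder 47
⌊160/47⌋ = 3, remainder 19
⌊47/19⌋ = 2, remainder 9
⌊19/9⌋ = 2, remainder 1
⌊9/1⌋ = 9, remainder 0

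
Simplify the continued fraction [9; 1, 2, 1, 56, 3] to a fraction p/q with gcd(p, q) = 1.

6678/685

Collapse the nested fraction from the inside out:
Start with 3.
56 + 1/(3/1) = 56 + 1/3 = 169/3
1 + 1/(169/3) = 1 + 3/169 = 172/169
2 + 1/(172/169) = 2 + 169/172 = 513/172
1 + 1/(513/172) = 1 + 172/513 = 685/513
9 + 1/(685/513) = 9 + 513/685 = 6678/685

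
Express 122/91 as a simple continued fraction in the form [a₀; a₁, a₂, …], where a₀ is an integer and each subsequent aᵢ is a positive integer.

[1; 2, 1, 14, 2]

122 = 1·91 + 31, so a_0 = 1
91 = 2·31 + 29, so a_1 = 2
31 = 1·29 + 2, so a_2 = 1
29 = 14·2 + 1, so a_3 = 14
2 = 2·1 + 0, so a_4 = 2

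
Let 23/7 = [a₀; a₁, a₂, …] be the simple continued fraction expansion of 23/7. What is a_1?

23 = 3·7 + 2, so a_0 = 3
7 = 3·2 + 1, so a_1 = 3

3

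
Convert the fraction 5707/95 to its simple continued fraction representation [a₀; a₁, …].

[60; 13, 1, 1, 3]

Apply division with remainder until the remainder is 0:
5707 ÷ 95 → quotient 60, remainder 7
95 ÷ 7 → quotient 13, remainder 4
7 ÷ 4 → quotient 1, remainder 3
4 ÷ 3 → quotient 1, remainder 1
3 ÷ 1 → quotient 3, remainder 0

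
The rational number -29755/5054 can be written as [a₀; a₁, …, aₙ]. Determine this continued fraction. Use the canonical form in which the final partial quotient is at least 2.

[-6; 8, 1, 7, 2, 33]

-29755 = -6·5054 + 569, so a_0 = -6
5054 = 8·569 + 502, so a_1 = 8
569 = 1·502 + 67, so a_2 = 1
502 = 7·67 + 33, so a_3 = 7
67 = 2·33 + 1, so a_4 = 2
33 = 33·1 + 0, so a_5 = 33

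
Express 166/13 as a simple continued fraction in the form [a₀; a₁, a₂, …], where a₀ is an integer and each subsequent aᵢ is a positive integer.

166 ÷ 13 → quotient 12, remainder 10
13 ÷ 10 → quotient 1, remainder 3
10 ÷ 3 → quotient 3, remainder 1
3 ÷ 1 → quotient 3, remainder 0

[12; 1, 3, 3]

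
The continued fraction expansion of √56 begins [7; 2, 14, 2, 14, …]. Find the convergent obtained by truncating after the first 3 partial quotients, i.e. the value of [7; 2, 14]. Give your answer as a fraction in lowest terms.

Start with 14.
2 + 1/(14/1) = 2 + 1/14 = 29/14
7 + 1/(29/14) = 7 + 14/29 = 217/29

217/29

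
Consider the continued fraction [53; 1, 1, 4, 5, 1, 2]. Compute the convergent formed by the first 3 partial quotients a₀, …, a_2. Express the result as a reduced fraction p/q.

107/2

Start with 1.
1 + 1/(1/1) = 1 + 1/1 = 2/1
53 + 1/(2/1) = 53 + 1/2 = 107/2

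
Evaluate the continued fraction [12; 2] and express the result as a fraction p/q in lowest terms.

25/2

Build up convergents one term at a time:
a_0 = 12: 12/1
a_1 = 2: 25/2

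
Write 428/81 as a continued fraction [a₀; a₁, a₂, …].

⌊428/81⌋ = 5, remainder 23
⌊81/23⌋ = 3, remainder 12
⌊23/12⌋ = 1, remainder 11
⌊12/11⌋ = 1, remainder 1
⌊11/1⌋ = 11, remainder 0

[5; 3, 1, 1, 11]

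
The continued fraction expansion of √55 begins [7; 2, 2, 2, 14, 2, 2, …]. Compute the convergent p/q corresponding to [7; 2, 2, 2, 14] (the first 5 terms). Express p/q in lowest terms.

1283/173

a_0 = 7: 7/1
a_1 = 2: 15/2
a_2 = 2: 37/5
a_3 = 2: 89/12
a_4 = 14: 1283/173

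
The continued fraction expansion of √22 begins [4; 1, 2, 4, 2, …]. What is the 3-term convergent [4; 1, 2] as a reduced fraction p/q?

14/3

Start with 2.
1 + 1/(2/1) = 1 + 1/2 = 3/2
4 + 1/(3/2) = 4 + 2/3 = 14/3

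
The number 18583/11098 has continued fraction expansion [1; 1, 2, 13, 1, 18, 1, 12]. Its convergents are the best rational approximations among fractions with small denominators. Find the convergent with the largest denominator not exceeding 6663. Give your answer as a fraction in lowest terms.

1435/857

List convergents until the denominator exceeds the bound:
a_0 = 1: 1/1  (≤ bound)
a_1 = 1: 2/1  (≤ bound)
a_2 = 2: 5/3  (≤ bound)
a_3 = 13: 67/40  (≤ bound)
a_4 = 1: 72/43  (≤ bound)
a_5 = 18: 1363/814  (≤ bound)
a_6 = 1: 1435/857  (≤ bound)
a_7 = 12: 18583/11098  (> 6663, stop)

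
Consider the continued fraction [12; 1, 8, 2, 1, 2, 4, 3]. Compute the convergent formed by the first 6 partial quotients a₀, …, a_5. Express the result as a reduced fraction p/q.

Collapse the nested fraction from the inside out:
Start with 2.
1 + 1/(2/1) = 1 + 1/2 = 3/2
2 + 1/(3/2) = 2 + 2/3 = 8/3
8 + 1/(8/3) = 8 + 3/8 = 67/8
1 + 1/(67/8) = 1 + 8/67 = 75/67
12 + 1/(75/67) = 12 + 67/75 = 967/75

967/75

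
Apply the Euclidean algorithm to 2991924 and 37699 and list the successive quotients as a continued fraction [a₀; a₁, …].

[79; 2, 1, 3, 54, 7, 1, 7]

2991924 = 79·37699 + 13703, so a_0 = 79
37699 = 2·13703 + 10293, so a_1 = 2
13703 = 1·10293 + 3410, so a_2 = 1
10293 = 3·3410 + 63, so a_3 = 3
3410 = 54·63 + 8, so a_4 = 54
63 = 7·8 + 7, so a_5 = 7
8 = 1·7 + 1, so a_6 = 1
7 = 7·1 + 0, so a_7 = 7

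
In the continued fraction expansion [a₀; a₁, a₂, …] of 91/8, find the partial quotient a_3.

Run the Euclidean algorithm, recording each quotient:
91 = 11·8 + 3, so a_0 = 11
8 = 2·3 + 2, so a_1 = 2
3 = 1·2 + 1, so a_2 = 1
2 = 2·1 + 0, so a_3 = 2

2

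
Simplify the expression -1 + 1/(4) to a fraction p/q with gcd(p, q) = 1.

Collapse the nested fraction from the inside out:
Start with 4.
-1 + 1/(4/1) = -1 + 1/4 = -3/4

-3/4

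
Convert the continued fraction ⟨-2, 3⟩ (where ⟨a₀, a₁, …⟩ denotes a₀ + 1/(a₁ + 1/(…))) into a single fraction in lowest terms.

-5/3

Work from the innermost term outward:
Start with 3.
-2 + 1/(3/1) = -2 + 1/3 = -5/3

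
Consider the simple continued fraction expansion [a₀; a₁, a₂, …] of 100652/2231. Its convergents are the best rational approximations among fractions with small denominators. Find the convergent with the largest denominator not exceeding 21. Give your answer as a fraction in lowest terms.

a_0 = 45: 45/1  (≤ bound)
a_1 = 8: 361/8  (≤ bound)
a_2 = 1: 406/9  (≤ bound)
a_3 = 2: 1173/26  (> 21, stop)

406/9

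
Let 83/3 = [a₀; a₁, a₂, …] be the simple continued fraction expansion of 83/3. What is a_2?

Repeatedly divide and take the remainder:
83 = 27·3 + 2, so a_0 = 27
3 = 1·2 + 1, so a_1 = 1
2 = 2·1 + 0, so a_2 = 2

2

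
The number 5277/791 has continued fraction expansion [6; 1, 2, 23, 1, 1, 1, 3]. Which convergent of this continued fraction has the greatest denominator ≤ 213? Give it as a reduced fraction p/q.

954/143

List convergents until the denominator exceeds the bound:
a_0 = 6: 6/1  (≤ bound)
a_1 = 1: 7/1  (≤ bound)
a_2 = 2: 20/3  (≤ bound)
a_3 = 23: 467/70  (≤ bound)
a_4 = 1: 487/73  (≤ bound)
a_5 = 1: 954/143  (≤ bound)
a_6 = 1: 1441/216  (> 213, stop)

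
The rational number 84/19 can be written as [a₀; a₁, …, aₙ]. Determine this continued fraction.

[4; 2, 2, 1, 2]

⌊84/19⌋ = 4, remainder 8
⌊19/8⌋ = 2, remainder 3
⌊8/3⌋ = 2, remainder 2
⌊3/2⌋ = 1, remainder 1
⌊2/1⌋ = 2, remainder 0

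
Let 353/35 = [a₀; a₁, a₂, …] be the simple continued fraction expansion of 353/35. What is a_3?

353 = 10·35 + 3, so a_0 = 10
35 = 11·3 + 2, so a_1 = 11
3 = 1·2 + 1, so a_2 = 1
2 = 2·1 + 0, so a_3 = 2

2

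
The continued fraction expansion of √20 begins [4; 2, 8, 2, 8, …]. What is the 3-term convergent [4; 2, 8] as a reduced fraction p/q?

76/17

Compute successive convergents:
a_0 = 4: 4/1
a_1 = 2: 9/2
a_2 = 8: 76/17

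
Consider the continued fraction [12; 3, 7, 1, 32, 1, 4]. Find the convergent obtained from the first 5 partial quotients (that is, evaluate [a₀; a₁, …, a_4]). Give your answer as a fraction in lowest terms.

Collapse the nested fraction from the inside out:
Start with 32.
1 + 1/(32/1) = 1 + 1/32 = 33/32
7 + 1/(33/32) = 7 + 32/33 = 263/33
3 + 1/(263/33) = 3 + 33/263 = 822/263
12 + 1/(822/263) = 12 + 263/822 = 10127/822

10127/822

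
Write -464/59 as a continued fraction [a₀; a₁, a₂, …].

-464 ÷ 59 → quotient -8, remainder 8
59 ÷ 8 → quotient 7, remainder 3
8 ÷ 3 → quotient 2, remainder 2
3 ÷ 2 → quotient 1, remainder 1
2 ÷ 1 → quotient 2, remainder 0

[-8; 7, 2, 1, 2]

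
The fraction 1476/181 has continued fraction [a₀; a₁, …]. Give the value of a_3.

6

Repeatedly divide and take the remainder:
1476 = 8·181 + 28, so a_0 = 8
181 = 6·28 + 13, so a_1 = 6
28 = 2·13 + 2, so a_2 = 2
13 = 6·2 + 1, so a_3 = 6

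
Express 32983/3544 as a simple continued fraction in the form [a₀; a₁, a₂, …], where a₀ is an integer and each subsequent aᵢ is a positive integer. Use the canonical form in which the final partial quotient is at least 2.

32983 ÷ 3544 → quotient 9, remainder 1087
3544 ÷ 1087 → quotient 3, remainder 283
1087 ÷ 283 → quotient 3, remainder 238
283 ÷ 238 → quotient 1, remainder 45
238 ÷ 45 → quotient 5, remainder 13
45 ÷ 13 → quotient 3, remainder 6
13 ÷ 6 → quotient 2, remainder 1
6 ÷ 1 → quotient 6, remainder 0

[9; 3, 3, 1, 5, 3, 2, 6]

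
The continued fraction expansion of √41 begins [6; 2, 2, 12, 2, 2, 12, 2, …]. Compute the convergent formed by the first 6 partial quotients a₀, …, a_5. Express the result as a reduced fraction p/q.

Work from the innermost term outward:
Start with 2.
2 + 1/(2/1) = 2 + 1/2 = 5/2
12 + 1/(5/2) = 12 + 2/5 = 62/5
2 + 1/(62/5) = 2 + 5/62 = 129/62
2 + 1/(129/62) = 2 + 62/129 = 320/129
6 + 1/(320/129) = 6 + 129/320 = 2049/320

2049/320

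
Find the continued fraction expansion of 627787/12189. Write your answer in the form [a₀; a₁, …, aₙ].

Repeatedly divide and take the remainder:
627787 ÷ 12189 → quotient 51, remainder 6148
12189 ÷ 6148 → quotient 1, remainder 6041
6148 ÷ 6041 → quotient 1, remainder 107
6041 ÷ 107 → quotient 56, remainder 49
107 ÷ 49 → quotient 2, remainder 9
49 ÷ 9 → quotient 5, remainder 4
9 ÷ 4 → quotient 2, remainder 1
4 ÷ 1 → quotient 4, remainder 0

[51; 1, 1, 56, 2, 5, 2, 4]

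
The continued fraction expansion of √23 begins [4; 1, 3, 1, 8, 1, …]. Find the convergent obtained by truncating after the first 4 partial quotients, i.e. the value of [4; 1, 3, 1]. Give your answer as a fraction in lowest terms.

Start with 1.
3 + 1/(1/1) = 3 + 1/1 = 4/1
1 + 1/(4/1) = 1 + 1/4 = 5/4
4 + 1/(5/4) = 4 + 4/5 = 24/5

24/5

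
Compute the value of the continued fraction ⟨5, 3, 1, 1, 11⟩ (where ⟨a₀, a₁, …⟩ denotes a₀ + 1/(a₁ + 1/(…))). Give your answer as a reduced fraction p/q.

Start with 11.
1 + 1/(11/1) = 1 + 1/11 = 12/11
1 + 1/(12/11) = 1 + 11/12 = 23/12
3 + 1/(23/12) = 3 + 12/23 = 81/23
5 + 1/(81/23) = 5 + 23/81 = 428/81

428/81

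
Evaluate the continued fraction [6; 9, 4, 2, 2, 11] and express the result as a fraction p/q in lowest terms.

14147/2316

a_0 = 6: 6/1
a_1 = 9: 55/9
a_2 = 4: 226/37
a_3 = 2: 507/83
a_4 = 2: 1240/203
a_5 = 11: 14147/2316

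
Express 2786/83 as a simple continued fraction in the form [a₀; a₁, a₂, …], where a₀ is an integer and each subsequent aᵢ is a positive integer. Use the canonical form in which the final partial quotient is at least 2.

[33; 1, 1, 3, 3, 1, 2]

⌊2786/83⌋ = 33, remainder 47
⌊83/47⌋ = 1, remainder 36
⌊47/36⌋ = 1, remainder 11
⌊36/11⌋ = 3, remainder 3
⌊11/3⌋ = 3, remainder 2
⌊3/2⌋ = 1, remainder 1
⌊2/1⌋ = 2, remainder 0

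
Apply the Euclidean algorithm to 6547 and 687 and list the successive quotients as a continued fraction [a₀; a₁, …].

⌊6547/687⌋ = 9, remainder 364
⌊687/364⌋ = 1, remainder 323
⌊364/323⌋ = 1, remainder 41
⌊323/41⌋ = 7, remainder 36
⌊41/36⌋ = 1, remainder 5
⌊36/5⌋ = 7, remainder 1
⌊5/1⌋ = 5, remainder 0

[9; 1, 1, 7, 1, 7, 5]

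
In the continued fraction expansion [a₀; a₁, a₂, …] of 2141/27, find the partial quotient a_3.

1

2141 = 79·27 + 8, so a_0 = 79
27 = 3·8 + 3, so a_1 = 3
8 = 2·3 + 2, so a_2 = 2
3 = 1·2 + 1, so a_3 = 1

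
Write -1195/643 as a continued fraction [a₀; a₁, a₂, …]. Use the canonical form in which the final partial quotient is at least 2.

[-2; 7, 15, 6]

Repeatedly divide and take the remainder:
⌊-1195/643⌋ = -2, remainder 91
⌊643/91⌋ = 7, remainder 6
⌊91/6⌋ = 15, remainder 1
⌊6/1⌋ = 6, remainder 0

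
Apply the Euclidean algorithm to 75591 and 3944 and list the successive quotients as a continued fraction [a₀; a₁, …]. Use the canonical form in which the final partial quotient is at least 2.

Repeatedly divide and take the remainder:
75591 ÷ 3944 → quotient 19, remainder 655
3944 ÷ 655 → quotient 6, remainder 14
655 ÷ 14 → quotient 46, remainder 11
14 ÷ 11 → quotient 1, remainder 3
11 ÷ 3 → quotient 3, remainder 2
3 ÷ 2 → quotient 1, remainder 1
2 ÷ 1 → quotient 2, remainder 0

[19; 6, 46, 1, 3, 1, 2]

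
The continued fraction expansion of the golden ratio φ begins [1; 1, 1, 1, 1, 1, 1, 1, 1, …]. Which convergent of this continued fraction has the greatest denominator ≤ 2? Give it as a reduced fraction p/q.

3/2

a_0 = 1: 1/1  (≤ bound)
a_1 = 1: 2/1  (≤ bound)
a_2 = 1: 3/2  (≤ bound)
a_3 = 1: 5/3  (> 2, stop)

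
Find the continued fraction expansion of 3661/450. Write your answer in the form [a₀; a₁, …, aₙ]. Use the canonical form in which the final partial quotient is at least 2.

[8; 7, 2, 1, 1, 1, 7]

Run the Euclidean algorithm, recording each quotient:
⌊3661/450⌋ = 8, remainder 61
⌊450/61⌋ = 7, remainder 23
⌊61/23⌋ = 2, remainder 15
⌊23/15⌋ = 1, remainder 8
⌊15/8⌋ = 1, remainder 7
⌊8/7⌋ = 1, remainder 1
⌊7/1⌋ = 7, remainder 0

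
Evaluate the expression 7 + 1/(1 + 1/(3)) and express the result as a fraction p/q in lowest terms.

a_0 = 7: 7/1
a_1 = 1: 8/1
a_2 = 3: 31/4

31/4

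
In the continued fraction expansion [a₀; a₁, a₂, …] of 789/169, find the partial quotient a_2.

789 = 4·169 + 113, so a_0 = 4
169 = 1·113 + 56, so a_1 = 1
113 = 2·56 + 1, so a_2 = 2

2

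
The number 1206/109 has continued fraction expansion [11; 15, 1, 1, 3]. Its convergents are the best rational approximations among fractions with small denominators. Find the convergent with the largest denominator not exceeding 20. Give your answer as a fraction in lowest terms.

a_0 = 11: 11/1  (≤ bound)
a_1 = 15: 166/15  (≤ bound)
a_2 = 1: 177/16  (≤ bound)
a_3 = 1: 343/31  (> 20, stop)

177/16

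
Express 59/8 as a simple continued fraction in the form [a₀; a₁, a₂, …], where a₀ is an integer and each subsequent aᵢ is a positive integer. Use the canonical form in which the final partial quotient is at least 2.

[7; 2, 1, 2]

Repeatedly divide and take the remainder:
59 ÷ 8 → quotient 7, remainder 3
8 ÷ 3 → quotient 2, remainder 2
3 ÷ 2 → quotient 1, remainder 1
2 ÷ 1 → quotient 2, remainder 0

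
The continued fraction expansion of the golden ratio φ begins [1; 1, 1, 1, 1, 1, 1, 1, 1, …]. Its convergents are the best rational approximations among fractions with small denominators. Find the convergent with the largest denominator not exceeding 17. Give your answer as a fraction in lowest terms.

List convergents until the denominator exceeds the bound:
a_0 = 1: 1/1  (≤ bound)
a_1 = 1: 2/1  (≤ bound)
a_2 = 1: 3/2  (≤ bound)
a_3 = 1: 5/3  (≤ bound)
a_4 = 1: 8/5  (≤ bound)
a_5 = 1: 13/8  (≤ bound)
a_6 = 1: 21/13  (≤ bound)
a_7 = 1: 34/21  (> 17, stop)

21/13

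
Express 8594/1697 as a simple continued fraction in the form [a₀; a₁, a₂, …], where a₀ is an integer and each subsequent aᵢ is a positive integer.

Apply division with remainder until the remainder is 0:
8594 ÷ 1697 → quotient 5, remainder 109
1697 ÷ 109 → quotient 15, remainder 62
109 ÷ 62 → quotient 1, remainder 47
62 ÷ 47 → quotient 1, remainder 15
47 ÷ 15 → quotient 3, remainder 2
15 ÷ 2 → quotient 7, remainder 1
2 ÷ 1 → quotient 2, remainder 0

[5; 15, 1, 1, 3, 7, 2]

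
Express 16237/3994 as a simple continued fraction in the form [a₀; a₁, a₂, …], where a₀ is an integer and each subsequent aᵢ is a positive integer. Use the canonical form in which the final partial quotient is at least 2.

⌊16237/3994⌋ = 4, remainder 261
⌊3994/261⌋ = 15, remainder 79
⌊261/79⌋ = 3, remainder 24
⌊79/24⌋ = 3, remainder 7
⌊24/7⌋ = 3, remainder 3
⌊7/3⌋ = 2, remainder 1
⌊3/1⌋ = 3, remainder 0

[4; 15, 3, 3, 3, 2, 3]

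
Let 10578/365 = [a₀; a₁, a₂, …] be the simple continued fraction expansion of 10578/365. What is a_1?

1

⌊10578/365⌋ = 28, remainder 358
⌊365/358⌋ = 1, remainder 7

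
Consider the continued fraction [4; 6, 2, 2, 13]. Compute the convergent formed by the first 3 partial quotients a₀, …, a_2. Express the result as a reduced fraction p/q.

54/13

a_0 = 4: 4/1
a_1 = 6: 25/6
a_2 = 2: 54/13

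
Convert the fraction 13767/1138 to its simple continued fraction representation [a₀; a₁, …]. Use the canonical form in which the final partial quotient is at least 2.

⌊13767/1138⌋ = 12, remainder 111
⌊1138/111⌋ = 10, remainder 28
⌊111/28⌋ = 3, remainder 27
⌊28/27⌋ = 1, remainder 1
⌊27/1⌋ = 27, remainder 0

[12; 10, 3, 1, 27]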